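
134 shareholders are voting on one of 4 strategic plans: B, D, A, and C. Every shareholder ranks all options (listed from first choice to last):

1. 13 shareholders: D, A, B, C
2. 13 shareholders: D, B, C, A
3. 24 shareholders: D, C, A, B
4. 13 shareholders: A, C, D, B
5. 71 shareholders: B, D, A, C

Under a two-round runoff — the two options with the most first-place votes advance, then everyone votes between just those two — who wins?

Round 1 first-place votes: B 71, D 50, A 13, C 0.
B and D advance.
Runoff: B is preferred to D by 71 voters; D by 63.
B wins the runoff.

B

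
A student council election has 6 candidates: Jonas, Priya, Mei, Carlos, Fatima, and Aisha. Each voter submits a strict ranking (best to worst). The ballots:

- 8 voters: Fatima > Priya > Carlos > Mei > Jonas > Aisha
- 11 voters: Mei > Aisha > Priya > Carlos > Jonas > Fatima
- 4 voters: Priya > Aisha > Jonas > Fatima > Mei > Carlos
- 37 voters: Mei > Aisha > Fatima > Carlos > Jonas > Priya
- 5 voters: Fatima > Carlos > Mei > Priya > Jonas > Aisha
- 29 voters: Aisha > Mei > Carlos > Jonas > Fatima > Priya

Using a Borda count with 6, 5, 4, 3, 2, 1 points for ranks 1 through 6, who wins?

Jonas: 8·2 + 11·2 + 4·4 + 37·2 + 5·2 + 29·3 = 225
Priya: 8·5 + 11·4 + 4·6 + 37·1 + 5·3 + 29·1 = 189
Mei: 8·3 + 11·6 + 4·2 + 37·6 + 5·4 + 29·5 = 485
Carlos: 8·4 + 11·3 + 4·1 + 37·3 + 5·5 + 29·4 = 321
Fatima: 8·6 + 11·1 + 4·3 + 37·4 + 5·6 + 29·2 = 307
Aisha: 8·1 + 11·5 + 4·5 + 37·5 + 5·1 + 29·6 = 447
Mei has the highest Borda score (485).

Mei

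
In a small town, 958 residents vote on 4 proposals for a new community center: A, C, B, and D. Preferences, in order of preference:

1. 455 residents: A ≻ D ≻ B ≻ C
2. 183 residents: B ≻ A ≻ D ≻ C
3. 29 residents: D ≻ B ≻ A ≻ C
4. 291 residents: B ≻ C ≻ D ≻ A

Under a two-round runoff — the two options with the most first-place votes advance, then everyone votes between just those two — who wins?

B

Round 1 first-place votes: A 455, C 0, B 474, D 29.
B and A advance.
Runoff: B is preferred to A by 503 voters; A by 455.
B wins the runoff.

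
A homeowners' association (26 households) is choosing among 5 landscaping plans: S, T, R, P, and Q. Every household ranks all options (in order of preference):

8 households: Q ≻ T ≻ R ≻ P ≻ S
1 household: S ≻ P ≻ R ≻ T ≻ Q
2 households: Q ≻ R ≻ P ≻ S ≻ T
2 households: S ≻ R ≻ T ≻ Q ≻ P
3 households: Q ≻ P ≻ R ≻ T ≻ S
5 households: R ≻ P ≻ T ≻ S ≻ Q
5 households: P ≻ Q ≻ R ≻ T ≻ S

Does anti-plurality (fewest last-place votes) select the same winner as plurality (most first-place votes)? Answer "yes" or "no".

Anti-plurality — last-place votes: S 16, T 2, R 0, P 2, Q 6. Winner: R.
Plurality — first-place votes: S 3, T 0, R 5, P 5, Q 13. Winner: Q.
The two methods disagree.

no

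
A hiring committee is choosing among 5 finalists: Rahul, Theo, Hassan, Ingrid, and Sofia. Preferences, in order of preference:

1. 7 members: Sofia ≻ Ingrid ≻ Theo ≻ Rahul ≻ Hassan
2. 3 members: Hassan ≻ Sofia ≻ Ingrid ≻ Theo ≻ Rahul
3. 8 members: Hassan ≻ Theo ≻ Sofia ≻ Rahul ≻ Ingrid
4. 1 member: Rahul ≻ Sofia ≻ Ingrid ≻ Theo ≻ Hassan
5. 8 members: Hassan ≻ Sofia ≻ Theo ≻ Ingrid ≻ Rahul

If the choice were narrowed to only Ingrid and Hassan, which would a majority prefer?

Voters preferring Ingrid to Hassan: 8; preferring Hassan to Ingrid: 19.
Hassan wins the head-to-head.

Hassan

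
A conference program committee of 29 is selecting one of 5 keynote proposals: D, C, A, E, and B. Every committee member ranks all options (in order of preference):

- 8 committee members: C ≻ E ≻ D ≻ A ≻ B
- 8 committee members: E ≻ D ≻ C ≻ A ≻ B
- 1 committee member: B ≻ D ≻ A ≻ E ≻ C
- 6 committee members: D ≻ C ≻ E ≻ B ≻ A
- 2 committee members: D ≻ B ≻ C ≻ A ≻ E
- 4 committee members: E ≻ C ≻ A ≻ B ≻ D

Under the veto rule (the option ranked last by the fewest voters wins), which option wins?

Last-place votes: D 4, C 1, A 6, E 2, B 16.
C is ranked last by the fewest voters, so C wins.

C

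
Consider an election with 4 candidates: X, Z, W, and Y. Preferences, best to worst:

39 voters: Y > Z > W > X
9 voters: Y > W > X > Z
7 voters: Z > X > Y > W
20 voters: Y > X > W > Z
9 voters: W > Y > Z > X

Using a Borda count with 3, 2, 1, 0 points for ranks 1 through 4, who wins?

X: 39·0 + 9·1 + 7·2 + 20·2 + 9·0 = 63
Z: 39·2 + 9·0 + 7·3 + 20·0 + 9·1 = 108
W: 39·1 + 9·2 + 7·0 + 20·1 + 9·3 = 104
Y: 39·3 + 9·3 + 7·1 + 20·3 + 9·2 = 229
Y has the highest Borda score (229).

Y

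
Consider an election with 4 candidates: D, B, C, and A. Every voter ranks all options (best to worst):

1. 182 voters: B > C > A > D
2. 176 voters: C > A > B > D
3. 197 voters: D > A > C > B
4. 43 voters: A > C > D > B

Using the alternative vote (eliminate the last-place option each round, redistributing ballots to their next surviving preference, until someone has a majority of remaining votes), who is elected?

Round 1: D 197, B 182, C 176, A 43. Eliminate A.
Round 2: D 197, B 182, C 219. Eliminate B.
Round 3: D 197, C 401. C has a majority.

C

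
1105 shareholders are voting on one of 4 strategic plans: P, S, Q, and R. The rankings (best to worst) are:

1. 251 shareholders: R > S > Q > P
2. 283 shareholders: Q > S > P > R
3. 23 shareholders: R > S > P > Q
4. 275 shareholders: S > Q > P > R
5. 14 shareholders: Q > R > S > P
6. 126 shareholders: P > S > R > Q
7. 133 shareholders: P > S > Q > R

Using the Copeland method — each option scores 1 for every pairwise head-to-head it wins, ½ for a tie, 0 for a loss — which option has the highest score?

P: beats R; loses to S and Q → score 1.
S: beats P, Q, and R → score 3.
Q: beats P and R; loses to S → score 2.
R: loses to P, S, and Q → score 0.
S has the best pairwise record.

S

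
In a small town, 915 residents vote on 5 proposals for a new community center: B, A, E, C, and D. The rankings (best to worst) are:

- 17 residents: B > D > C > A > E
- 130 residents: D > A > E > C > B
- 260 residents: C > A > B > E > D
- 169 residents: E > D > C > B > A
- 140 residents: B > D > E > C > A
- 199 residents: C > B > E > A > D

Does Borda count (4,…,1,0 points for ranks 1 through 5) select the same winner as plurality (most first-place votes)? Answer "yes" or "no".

Borda — scores: B 1914, A 1386, E 1874, C 2478, D 1498. Winner: C.
Plurality — first-place votes: B 157, A 0, E 169, C 459, D 130. Winner: C.
The two methods agree.

yes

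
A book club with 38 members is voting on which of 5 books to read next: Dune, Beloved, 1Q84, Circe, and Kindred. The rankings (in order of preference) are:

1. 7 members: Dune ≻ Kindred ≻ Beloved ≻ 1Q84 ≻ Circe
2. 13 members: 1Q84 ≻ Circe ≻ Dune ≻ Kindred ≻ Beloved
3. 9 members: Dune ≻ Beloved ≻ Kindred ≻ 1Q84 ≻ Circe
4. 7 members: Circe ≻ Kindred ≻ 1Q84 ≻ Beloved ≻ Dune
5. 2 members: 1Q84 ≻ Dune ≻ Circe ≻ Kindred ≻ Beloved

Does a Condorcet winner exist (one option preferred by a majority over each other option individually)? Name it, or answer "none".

Checking pairwise contests:
1Q84 beats Dune 22–16.
Dune beats Beloved 31–7.
Kindred beats 1Q84 23–15.
1Q84 beats Circe 31–7.
Dune beats Kindred 31–7.
Every option loses at least one head-to-head, so there is no Condorcet winner.

none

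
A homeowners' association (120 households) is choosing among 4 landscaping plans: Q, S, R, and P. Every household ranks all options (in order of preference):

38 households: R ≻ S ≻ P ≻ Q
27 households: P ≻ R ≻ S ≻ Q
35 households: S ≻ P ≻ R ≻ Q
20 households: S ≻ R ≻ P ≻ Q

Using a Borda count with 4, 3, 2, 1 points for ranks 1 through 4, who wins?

Q: 38·1 + 27·1 + 35·1 + 20·1 = 120
S: 38·3 + 27·2 + 35·4 + 20·4 = 388
R: 38·4 + 27·3 + 35·2 + 20·3 = 363
P: 38·2 + 27·4 + 35·3 + 20·2 = 329
S has the highest Borda score (388).

S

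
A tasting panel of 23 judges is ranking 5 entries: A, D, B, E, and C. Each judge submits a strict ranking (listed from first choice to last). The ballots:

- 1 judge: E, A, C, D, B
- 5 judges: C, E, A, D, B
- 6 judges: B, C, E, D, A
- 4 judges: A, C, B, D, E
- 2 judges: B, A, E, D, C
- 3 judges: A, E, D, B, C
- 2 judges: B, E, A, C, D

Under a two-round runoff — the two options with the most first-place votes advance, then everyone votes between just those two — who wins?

Round 1 first-place votes: A 7, D 0, B 10, E 1, C 5.
B and A advance.
Runoff: B is preferred to A by 10 voters; A by 13.
A wins the runoff.

A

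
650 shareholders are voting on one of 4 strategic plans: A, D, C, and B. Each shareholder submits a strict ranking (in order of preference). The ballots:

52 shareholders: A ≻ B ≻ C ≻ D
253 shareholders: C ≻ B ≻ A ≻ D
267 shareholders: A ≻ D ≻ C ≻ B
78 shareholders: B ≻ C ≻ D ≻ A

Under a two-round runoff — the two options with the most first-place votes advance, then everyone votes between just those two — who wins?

Round 1 first-place votes: A 319, D 0, C 253, B 78.
A and C advance.
Runoff: A is preferred to C by 319 voters; C by 331.
C wins the runoff.

C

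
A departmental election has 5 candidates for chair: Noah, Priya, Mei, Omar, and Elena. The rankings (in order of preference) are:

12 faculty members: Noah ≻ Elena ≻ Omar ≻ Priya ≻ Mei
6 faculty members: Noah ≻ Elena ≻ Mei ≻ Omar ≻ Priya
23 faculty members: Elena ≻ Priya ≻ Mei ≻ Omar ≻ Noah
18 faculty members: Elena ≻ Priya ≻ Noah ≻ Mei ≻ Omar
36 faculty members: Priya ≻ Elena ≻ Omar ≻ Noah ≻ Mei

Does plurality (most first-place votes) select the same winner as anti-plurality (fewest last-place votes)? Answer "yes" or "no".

Plurality — first-place votes: Noah 18, Priya 36, Mei 0, Omar 0, Elena 41. Winner: Elena.
Anti-plurality — last-place votes: Noah 23, Priya 6, Mei 48, Omar 18, Elena 0. Winner: Elena.
The two methods agree.

yes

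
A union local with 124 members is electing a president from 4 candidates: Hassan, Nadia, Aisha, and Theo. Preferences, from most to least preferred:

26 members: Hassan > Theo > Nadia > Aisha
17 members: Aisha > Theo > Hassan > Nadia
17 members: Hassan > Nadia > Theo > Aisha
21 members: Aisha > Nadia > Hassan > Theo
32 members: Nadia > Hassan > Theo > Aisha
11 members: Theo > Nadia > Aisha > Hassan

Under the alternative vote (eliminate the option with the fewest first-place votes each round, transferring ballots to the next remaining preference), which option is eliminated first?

Round 1: Hassan 43, Nadia 32, Aisha 38, Theo 11. Eliminate Theo.

Theo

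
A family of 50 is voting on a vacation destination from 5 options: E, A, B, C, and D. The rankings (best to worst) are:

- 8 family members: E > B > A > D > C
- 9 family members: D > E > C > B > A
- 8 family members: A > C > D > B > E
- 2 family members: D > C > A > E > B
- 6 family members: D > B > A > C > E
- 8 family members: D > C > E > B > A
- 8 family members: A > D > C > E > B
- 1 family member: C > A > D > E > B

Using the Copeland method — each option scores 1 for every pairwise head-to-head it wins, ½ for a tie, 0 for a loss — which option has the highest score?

D

E: beats B; ties A; loses to C and D → score 1.5.
A: beats C; ties E and D; loses to B → score 2.
B: beats A; loses to E, C, and D → score 1.
C: beats E and B; loses to A and D → score 2.
D: beats E, B, and C; ties A → score 3.5.
D has the best pairwise record.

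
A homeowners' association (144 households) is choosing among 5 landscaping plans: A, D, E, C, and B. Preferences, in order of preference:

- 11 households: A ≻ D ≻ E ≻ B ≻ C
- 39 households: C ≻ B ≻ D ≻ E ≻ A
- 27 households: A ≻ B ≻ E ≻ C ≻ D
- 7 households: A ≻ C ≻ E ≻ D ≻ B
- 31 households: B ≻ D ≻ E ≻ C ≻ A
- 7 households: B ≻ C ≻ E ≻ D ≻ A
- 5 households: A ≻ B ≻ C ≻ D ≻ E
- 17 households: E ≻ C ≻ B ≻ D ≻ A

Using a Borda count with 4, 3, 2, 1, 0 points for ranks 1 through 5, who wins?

A: 11·4 + 39·0 + 27·4 + 7·4 + 31·0 + 7·0 + 5·4 + 17·0 = 200
D: 11·3 + 39·2 + 27·0 + 7·1 + 31·3 + 7·1 + 5·1 + 17·1 = 240
E: 11·2 + 39·1 + 27·2 + 7·2 + 31·2 + 7·2 + 5·0 + 17·4 = 273
C: 11·0 + 39·4 + 27·1 + 7·3 + 31·1 + 7·3 + 5·2 + 17·3 = 317
B: 11·1 + 39·3 + 27·3 + 7·0 + 31·4 + 7·4 + 5·3 + 17·2 = 410
B has the highest Borda score (410).

B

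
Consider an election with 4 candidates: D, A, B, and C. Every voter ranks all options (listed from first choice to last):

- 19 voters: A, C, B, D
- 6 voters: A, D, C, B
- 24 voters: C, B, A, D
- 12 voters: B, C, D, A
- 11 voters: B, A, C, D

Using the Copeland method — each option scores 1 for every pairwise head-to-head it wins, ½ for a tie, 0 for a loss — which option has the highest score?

D: loses to A, B, and C → score 0.
A: beats D; ties C; loses to B → score 1.5.
B: beats D and A; loses to C → score 2.
C: beats D and B; ties A → score 2.5.
C has the best pairwise record.

C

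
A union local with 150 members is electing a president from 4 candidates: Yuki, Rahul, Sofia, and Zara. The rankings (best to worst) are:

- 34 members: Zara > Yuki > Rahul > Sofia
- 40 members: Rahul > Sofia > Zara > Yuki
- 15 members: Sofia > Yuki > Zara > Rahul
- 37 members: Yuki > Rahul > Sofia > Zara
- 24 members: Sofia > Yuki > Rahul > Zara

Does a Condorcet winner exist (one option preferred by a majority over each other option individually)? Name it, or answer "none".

Checking pairwise contests:
Sofia beats Yuki 79–71.
Yuki beats Rahul 110–40.
Rahul beats Sofia 111–39.
Yuki beats Zara 76–74.
Every option loses at least one head-to-head, so there is no Condorcet winner.

none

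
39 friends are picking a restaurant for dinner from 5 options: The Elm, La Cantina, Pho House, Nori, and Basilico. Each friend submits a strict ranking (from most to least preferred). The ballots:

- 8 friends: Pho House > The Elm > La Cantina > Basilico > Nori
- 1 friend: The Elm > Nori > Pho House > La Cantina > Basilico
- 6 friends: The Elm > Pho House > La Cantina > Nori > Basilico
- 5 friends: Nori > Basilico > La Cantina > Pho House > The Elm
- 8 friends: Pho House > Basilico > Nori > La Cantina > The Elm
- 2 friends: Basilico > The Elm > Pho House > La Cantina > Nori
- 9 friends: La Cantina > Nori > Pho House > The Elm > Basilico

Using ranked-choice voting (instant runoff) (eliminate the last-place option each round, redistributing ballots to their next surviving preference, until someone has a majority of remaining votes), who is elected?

Pho House

Round 1: The Elm 7, La Cantina 9, Pho House 16, Nori 5, Basilico 2. Eliminate Basilico.
Round 2: The Elm 9, La Cantina 9, Pho House 16, Nori 5. Eliminate Nori.
Round 3: The Elm 9, La Cantina 14, Pho House 16. Eliminate The Elm.
Round 4: La Cantina 14, Pho House 25. Pho House has a majority.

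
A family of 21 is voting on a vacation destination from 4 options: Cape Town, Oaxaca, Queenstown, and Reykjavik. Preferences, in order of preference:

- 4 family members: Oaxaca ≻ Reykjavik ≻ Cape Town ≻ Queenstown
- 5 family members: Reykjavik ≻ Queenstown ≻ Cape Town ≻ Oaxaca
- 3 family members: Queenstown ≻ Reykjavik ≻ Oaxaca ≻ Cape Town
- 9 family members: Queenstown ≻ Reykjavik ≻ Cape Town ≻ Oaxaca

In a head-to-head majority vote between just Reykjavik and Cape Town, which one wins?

Voters preferring Reykjavik to Cape Town: 21; preferring Cape Town to Reykjavik: 0.
Reykjavik wins the head-to-head.

Reykjavik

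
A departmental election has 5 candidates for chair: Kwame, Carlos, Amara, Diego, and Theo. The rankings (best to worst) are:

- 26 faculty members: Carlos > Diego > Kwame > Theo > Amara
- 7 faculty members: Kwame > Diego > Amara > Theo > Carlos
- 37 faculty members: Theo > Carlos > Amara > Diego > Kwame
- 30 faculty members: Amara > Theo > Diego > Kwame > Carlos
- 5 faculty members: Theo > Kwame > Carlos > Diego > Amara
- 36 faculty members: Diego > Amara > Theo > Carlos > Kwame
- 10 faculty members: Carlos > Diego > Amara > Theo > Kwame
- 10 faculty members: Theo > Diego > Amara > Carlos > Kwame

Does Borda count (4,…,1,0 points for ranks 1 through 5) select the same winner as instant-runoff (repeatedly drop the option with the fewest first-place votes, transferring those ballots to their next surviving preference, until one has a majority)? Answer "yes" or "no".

Borda — scores: Kwame 125, Carlos 311, Amara 356, Diego 405, Theo 413. Winner: Theo.
Instant-runoff — R1 Kwame 7, Carlos 36, Amara 30, Diego 36, Theo 52 (Kwame out); R2 Carlos 36, Amara 30, Diego 43, Theo 52 (Amara out); R3 Carlos 36, Diego 43, Theo 82 (Theo winner). Winner: Theo.
The two methods agree.

yes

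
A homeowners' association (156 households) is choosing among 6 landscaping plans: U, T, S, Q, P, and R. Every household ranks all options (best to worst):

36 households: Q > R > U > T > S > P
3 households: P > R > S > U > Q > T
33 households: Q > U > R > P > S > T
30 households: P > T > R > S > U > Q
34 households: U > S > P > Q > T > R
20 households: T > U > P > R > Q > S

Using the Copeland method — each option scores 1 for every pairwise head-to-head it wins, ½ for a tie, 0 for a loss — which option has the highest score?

U

U: beats T, S, Q, P, and R → score 5.
T: beats S and R; loses to U, Q, and P → score 2.
S: loses to U, T, Q, P, and R → score 0.
Q: beats T, S, and R; loses to U and P → score 3.
P: beats T, S, Q, and R; loses to U → score 4.
R: beats S; loses to U, T, Q, and P → score 1.
U has the best pairwise record.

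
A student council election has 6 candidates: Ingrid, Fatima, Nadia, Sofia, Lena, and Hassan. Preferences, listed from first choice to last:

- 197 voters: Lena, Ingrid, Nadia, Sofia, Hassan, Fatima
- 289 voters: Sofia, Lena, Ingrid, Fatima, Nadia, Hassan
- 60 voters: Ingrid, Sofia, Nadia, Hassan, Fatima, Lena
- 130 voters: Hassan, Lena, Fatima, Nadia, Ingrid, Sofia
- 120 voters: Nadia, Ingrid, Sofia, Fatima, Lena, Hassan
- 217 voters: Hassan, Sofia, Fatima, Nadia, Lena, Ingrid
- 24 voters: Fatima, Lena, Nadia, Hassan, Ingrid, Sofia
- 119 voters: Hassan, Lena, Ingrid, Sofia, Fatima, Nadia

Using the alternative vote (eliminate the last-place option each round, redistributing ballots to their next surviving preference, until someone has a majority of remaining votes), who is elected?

Round 1: Ingrid 60, Fatima 24, Nadia 120, Sofia 289, Lena 197, Hassan 466. Eliminate Fatima.
Round 2: Ingrid 60, Nadia 120, Sofia 289, Lena 221, Hassan 466. Eliminate Ingrid.
Round 3: Nadia 120, Sofia 349, Lena 221, Hassan 466. Eliminate Nadia.
Round 4: Sofia 469, Lena 221, Hassan 466. Eliminate Lena.
Round 5: Sofia 666, Hassan 490. Sofia has a majority.

Sofia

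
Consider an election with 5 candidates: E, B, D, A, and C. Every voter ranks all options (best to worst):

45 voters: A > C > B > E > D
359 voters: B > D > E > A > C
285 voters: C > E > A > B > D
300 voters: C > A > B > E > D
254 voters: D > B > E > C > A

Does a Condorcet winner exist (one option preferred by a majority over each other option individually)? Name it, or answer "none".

C

C vs E: 630–613 for C.
C vs B: 630–613 for C.
C vs D: 630–613 for C.
C vs A: 839–404 for C.
C beats every other option head-to-head.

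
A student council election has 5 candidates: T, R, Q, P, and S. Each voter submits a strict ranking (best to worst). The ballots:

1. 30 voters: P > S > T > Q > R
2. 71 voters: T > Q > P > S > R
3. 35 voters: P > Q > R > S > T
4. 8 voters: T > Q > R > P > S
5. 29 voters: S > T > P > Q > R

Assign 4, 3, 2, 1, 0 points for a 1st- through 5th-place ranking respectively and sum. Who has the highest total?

P

T: 30·2 + 71·4 + 35·0 + 8·4 + 29·3 = 463
R: 30·0 + 71·0 + 35·2 + 8·2 + 29·0 = 86
Q: 30·1 + 71·3 + 35·3 + 8·3 + 29·1 = 401
P: 30·4 + 71·2 + 35·4 + 8·1 + 29·2 = 468
S: 30·3 + 71·1 + 35·1 + 8·0 + 29·4 = 312
P has the highest Borda score (468).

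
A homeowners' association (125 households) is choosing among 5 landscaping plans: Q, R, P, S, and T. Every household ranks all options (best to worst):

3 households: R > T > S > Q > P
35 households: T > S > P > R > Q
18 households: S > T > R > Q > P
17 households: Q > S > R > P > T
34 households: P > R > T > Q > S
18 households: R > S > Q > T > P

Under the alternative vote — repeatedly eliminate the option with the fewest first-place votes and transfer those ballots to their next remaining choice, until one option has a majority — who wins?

Round 1: Q 17, R 21, P 34, S 18, T 35. Eliminate Q.
Round 2: R 21, P 34, S 35, T 35. Eliminate R.
Round 3: P 34, S 53, T 38. Eliminate P.
Round 4: S 53, T 72. T has a majority.

T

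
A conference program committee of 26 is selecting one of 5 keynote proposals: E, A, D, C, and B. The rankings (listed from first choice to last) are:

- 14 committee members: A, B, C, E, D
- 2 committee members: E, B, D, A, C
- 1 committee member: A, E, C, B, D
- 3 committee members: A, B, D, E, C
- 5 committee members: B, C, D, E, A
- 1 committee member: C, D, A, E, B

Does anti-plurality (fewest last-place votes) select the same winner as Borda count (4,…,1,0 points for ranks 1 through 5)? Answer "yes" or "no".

Anti-plurality — last-place votes: E 0, A 5, D 15, C 5, B 1. Winner: E.
Borda — scores: E 34, A 76, D 23, C 49, B 78. Winner: B.
The two methods disagree.

no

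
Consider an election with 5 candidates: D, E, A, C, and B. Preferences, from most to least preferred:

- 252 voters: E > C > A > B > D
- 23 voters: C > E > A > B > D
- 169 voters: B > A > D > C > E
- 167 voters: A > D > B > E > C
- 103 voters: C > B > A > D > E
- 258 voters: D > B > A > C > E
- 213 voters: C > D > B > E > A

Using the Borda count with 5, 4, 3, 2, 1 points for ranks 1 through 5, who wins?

D: 252·1 + 23·1 + 169·3 + 167·4 + 103·2 + 258·5 + 213·4 = 3798
E: 252·5 + 23·4 + 169·1 + 167·2 + 103·1 + 258·1 + 213·2 = 2642
A: 252·3 + 23·3 + 169·4 + 167·5 + 103·3 + 258·3 + 213·1 = 3632
C: 252·4 + 23·5 + 169·2 + 167·1 + 103·5 + 258·2 + 213·5 = 3724
B: 252·2 + 23·2 + 169·5 + 167·3 + 103·4 + 258·4 + 213·3 = 3979
B has the highest Borda score (3979).

B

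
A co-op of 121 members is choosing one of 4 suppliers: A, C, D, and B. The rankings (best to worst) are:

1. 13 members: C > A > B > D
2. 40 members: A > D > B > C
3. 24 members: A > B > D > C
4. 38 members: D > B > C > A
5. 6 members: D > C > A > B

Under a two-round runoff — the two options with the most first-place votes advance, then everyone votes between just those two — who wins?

A

Round 1 first-place votes: A 64, C 13, D 44, B 0.
A and D advance.
Runoff: A is preferred to D by 77 voters; D by 44.
A wins the runoff.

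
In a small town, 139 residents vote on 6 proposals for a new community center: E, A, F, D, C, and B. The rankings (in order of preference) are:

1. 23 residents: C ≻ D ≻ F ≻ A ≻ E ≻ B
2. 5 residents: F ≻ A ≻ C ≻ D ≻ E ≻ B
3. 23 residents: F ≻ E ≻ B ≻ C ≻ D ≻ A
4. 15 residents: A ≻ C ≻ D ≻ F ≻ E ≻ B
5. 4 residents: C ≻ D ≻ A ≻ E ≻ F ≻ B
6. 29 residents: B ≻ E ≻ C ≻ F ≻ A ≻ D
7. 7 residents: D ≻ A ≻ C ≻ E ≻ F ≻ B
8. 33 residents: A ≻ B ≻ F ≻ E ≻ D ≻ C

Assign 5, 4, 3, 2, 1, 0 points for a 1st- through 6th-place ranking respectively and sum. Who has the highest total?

F

E: 23·1 + 5·1 + 23·4 + 15·1 + 4·2 + 29·4 + 7·2 + 33·2 = 339
A: 23·2 + 5·4 + 23·0 + 15·5 + 4·3 + 29·1 + 7·4 + 33·5 = 375
F: 23·3 + 5·5 + 23·5 + 15·2 + 4·1 + 29·2 + 7·1 + 33·3 = 407
D: 23·4 + 5·2 + 23·1 + 15·3 + 4·4 + 29·0 + 7·5 + 33·1 = 254
C: 23·5 + 5·3 + 23·2 + 15·4 + 4·5 + 29·3 + 7·3 + 33·0 = 364
B: 23·0 + 5·0 + 23·3 + 15·0 + 4·0 + 29·5 + 7·0 + 33·4 = 346
F has the highest Borda score (407).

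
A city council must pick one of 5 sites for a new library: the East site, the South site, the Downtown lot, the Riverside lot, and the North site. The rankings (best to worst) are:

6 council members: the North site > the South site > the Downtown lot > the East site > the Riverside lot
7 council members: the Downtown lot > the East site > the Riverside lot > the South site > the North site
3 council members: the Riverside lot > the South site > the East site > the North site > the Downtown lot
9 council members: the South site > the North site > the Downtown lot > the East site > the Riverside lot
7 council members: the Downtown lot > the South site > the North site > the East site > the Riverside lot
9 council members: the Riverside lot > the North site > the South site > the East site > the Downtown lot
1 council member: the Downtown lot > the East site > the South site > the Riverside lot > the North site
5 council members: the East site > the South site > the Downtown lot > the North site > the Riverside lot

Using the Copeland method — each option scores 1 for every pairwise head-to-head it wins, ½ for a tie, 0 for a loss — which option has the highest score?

the East site: beats the Riverside lot; loses to the South site, the Downtown lot, and the North site → score 1.
the South site: beats the East site, the Downtown lot, the Riverside lot, and the North site → score 4.
the Downtown lot: beats the East site and the Riverside lot; loses to the South site and the North site → score 2.
the Riverside lot: loses to the East site, the South site, the Downtown lot, and the North site → score 0.
the North site: beats the East site, the Downtown lot, and the Riverside lot; loses to the South site → score 3.
the South site has the best pairwise record.

the South site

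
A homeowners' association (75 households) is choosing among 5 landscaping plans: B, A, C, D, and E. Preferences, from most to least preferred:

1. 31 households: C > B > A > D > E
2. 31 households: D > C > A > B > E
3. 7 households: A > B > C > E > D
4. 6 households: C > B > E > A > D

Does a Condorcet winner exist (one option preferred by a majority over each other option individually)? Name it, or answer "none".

C

C vs B: 68–7 for C.
C vs A: 68–7 for C.
C vs D: 44–31 for C.
C vs E: 75–0 for C.
C beats every other option head-to-head.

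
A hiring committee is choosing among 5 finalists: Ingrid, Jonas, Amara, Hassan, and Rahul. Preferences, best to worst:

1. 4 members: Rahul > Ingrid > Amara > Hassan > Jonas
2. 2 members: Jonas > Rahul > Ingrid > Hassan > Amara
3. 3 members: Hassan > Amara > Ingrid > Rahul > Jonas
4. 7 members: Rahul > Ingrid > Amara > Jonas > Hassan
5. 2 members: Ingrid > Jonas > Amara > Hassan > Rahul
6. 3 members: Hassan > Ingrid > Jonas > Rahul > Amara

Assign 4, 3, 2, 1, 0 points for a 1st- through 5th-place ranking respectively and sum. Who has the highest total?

Ingrid: 4·3 + 2·2 + 3·2 + 7·3 + 2·4 + 3·3 = 60
Jonas: 4·0 + 2·4 + 3·0 + 7·1 + 2·3 + 3·2 = 27
Amara: 4·2 + 2·0 + 3·3 + 7·2 + 2·2 + 3·0 = 35
Hassan: 4·1 + 2·1 + 3·4 + 7·0 + 2·1 + 3·4 = 32
Rahul: 4·4 + 2·3 + 3·1 + 7·4 + 2·0 + 3·1 = 56
Ingrid has the highest Borda score (60).

Ingrid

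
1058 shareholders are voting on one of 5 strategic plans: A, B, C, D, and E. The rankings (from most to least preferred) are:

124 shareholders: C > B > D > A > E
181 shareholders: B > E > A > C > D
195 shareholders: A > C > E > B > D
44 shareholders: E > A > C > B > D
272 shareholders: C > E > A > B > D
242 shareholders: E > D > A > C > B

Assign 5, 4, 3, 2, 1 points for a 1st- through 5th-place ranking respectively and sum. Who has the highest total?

A: 124·2 + 181·3 + 195·5 + 44·4 + 272·3 + 242·3 = 3484
B: 124·4 + 181·5 + 195·2 + 44·2 + 272·2 + 242·1 = 2665
C: 124·5 + 181·2 + 195·4 + 44·3 + 272·5 + 242·2 = 3738
D: 124·3 + 181·1 + 195·1 + 44·1 + 272·1 + 242·4 = 2032
E: 124·1 + 181·4 + 195·3 + 44·5 + 272·4 + 242·5 = 3951
E has the highest Borda score (3951).

E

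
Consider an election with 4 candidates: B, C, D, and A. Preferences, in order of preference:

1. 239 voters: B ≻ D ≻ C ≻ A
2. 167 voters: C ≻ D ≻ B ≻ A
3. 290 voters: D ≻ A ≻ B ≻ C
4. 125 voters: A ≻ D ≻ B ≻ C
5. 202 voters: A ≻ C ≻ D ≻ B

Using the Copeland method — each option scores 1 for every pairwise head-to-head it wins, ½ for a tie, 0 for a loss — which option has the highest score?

B: beats C; loses to D and A → score 1.
C: loses to B, D, and A → score 0.
D: beats B, C, and A → score 3.
A: beats B and C; loses to D → score 2.
D has the best pairwise record.

D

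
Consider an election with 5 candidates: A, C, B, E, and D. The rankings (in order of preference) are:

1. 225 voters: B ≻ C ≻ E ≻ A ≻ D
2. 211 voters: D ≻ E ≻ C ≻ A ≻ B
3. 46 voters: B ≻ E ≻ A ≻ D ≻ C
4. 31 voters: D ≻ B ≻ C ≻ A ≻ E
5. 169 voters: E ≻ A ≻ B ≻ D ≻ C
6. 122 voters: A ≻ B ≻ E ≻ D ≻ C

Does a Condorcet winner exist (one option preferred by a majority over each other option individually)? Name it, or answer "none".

none

Checking pairwise contests:
C beats A 467–337.
B beats C 593–211.
A beats B 502–302.
B beats E 424–380.
A beats D 562–242.
Every option loses at least one head-to-head, so there is no Condorcet winner.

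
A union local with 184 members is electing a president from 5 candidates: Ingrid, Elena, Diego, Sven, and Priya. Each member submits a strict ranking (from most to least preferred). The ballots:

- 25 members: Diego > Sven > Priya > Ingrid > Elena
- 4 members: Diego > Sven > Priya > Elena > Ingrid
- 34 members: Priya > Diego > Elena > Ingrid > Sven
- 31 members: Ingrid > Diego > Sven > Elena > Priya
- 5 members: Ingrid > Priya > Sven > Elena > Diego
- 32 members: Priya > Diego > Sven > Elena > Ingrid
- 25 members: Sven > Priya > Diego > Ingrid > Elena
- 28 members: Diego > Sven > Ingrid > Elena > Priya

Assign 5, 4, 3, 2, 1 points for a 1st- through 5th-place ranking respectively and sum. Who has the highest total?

Ingrid: 25·2 + 4·1 + 34·2 + 31·5 + 5·5 + 32·1 + 25·2 + 28·3 = 468
Elena: 25·1 + 4·2 + 34·3 + 31·2 + 5·2 + 32·2 + 25·1 + 28·2 = 352
Diego: 25·5 + 4·5 + 34·4 + 31·4 + 5·1 + 32·4 + 25·3 + 28·5 = 753
Sven: 25·4 + 4·4 + 34·1 + 31·3 + 5·3 + 32·3 + 25·5 + 28·4 = 591
Priya: 25·3 + 4·3 + 34·5 + 31·1 + 5·4 + 32·5 + 25·4 + 28·1 = 596
Diego has the highest Borda score (753).

Diego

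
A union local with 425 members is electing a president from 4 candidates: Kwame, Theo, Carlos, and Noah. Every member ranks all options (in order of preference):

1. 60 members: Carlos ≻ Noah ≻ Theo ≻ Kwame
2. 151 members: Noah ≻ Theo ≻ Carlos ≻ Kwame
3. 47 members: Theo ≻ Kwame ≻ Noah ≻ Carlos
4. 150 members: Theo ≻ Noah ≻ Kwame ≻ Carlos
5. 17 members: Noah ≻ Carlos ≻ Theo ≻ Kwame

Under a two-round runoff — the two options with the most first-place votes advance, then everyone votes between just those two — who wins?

Noah

Round 1 first-place votes: Kwame 0, Theo 197, Carlos 60, Noah 168.
Theo and Noah advance.
Runoff: Theo is preferred to Noah by 197 voters; Noah by 228.
Noah wins the runoff.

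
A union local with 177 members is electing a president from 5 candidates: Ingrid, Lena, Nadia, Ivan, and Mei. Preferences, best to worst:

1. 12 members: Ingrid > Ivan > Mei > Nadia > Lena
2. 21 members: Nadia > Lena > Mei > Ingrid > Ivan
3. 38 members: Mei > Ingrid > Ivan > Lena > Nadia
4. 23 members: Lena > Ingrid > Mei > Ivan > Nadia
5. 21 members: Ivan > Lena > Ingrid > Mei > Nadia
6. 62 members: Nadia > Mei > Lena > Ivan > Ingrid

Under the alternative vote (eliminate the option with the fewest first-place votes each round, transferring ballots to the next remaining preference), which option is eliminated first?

Ingrid

Round 1: Ingrid 12, Lena 23, Nadia 83, Ivan 21, Mei 38. Eliminate Ingrid.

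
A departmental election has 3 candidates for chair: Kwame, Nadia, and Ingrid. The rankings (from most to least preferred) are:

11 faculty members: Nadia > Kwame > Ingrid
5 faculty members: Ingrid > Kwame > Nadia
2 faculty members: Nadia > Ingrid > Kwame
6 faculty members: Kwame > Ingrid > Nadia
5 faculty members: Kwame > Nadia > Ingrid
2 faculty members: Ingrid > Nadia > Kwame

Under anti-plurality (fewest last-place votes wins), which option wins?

Last-place votes: Kwame 4, Nadia 11, Ingrid 16.
Kwame is ranked last by the fewest voters, so Kwame wins.

Kwame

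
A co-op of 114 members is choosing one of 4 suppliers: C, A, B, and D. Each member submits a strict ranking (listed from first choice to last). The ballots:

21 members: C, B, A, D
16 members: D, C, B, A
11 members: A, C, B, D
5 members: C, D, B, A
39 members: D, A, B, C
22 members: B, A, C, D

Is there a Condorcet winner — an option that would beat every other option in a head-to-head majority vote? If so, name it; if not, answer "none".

Checking pairwise contests:
A beats C 72–42.
B beats A 64–50.
D beats B 60–54.
C beats D 59–55.
Every option loses at least one head-to-head, so there is no Condorcet winner.

none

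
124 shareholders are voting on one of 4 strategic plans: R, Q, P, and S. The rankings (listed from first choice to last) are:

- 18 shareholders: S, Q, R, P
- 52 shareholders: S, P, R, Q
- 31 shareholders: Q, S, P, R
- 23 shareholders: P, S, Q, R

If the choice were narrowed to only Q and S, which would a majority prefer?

Voters preferring Q to S: 31; preferring S to Q: 93.
S wins the head-to-head.

S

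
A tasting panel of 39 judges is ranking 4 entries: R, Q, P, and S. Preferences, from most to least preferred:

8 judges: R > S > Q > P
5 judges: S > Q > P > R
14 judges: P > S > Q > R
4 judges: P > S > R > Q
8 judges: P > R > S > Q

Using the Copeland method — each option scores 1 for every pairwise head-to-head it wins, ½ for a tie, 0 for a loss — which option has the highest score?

P

R: beats Q; loses to P and S → score 1.
Q: loses to R, P, and S → score 0.
P: beats R, Q, and S → score 3.
S: beats R and Q; loses to P → score 2.
P has the best pairwise record.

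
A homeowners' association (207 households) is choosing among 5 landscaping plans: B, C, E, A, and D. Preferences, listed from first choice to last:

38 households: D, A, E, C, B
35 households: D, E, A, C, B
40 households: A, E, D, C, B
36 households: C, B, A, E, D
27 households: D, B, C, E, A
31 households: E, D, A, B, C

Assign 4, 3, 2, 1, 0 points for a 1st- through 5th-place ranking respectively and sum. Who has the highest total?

B: 38·0 + 35·0 + 40·0 + 36·3 + 27·3 + 31·1 = 220
C: 38·1 + 35·1 + 40·1 + 36·4 + 27·2 + 31·0 = 311
E: 38·2 + 35·3 + 40·3 + 36·1 + 27·1 + 31·4 = 488
A: 38·3 + 35·2 + 40·4 + 36·2 + 27·0 + 31·2 = 478
D: 38·4 + 35·4 + 40·2 + 36·0 + 27·4 + 31·3 = 573
D has the highest Borda score (573).

D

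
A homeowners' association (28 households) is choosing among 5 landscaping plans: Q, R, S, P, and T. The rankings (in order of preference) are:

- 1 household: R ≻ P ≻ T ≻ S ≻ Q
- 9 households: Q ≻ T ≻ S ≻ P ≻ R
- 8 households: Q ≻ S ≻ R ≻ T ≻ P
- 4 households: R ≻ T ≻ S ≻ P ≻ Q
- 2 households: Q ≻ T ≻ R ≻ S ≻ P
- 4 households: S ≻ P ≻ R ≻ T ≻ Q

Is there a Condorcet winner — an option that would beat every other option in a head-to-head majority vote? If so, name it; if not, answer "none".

Q vs R: 19–9 for Q.
Q vs S: 19–9 for Q.
Q vs P: 19–9 for Q.
Q vs T: 19–9 for Q.
Q beats every other option head-to-head.

Q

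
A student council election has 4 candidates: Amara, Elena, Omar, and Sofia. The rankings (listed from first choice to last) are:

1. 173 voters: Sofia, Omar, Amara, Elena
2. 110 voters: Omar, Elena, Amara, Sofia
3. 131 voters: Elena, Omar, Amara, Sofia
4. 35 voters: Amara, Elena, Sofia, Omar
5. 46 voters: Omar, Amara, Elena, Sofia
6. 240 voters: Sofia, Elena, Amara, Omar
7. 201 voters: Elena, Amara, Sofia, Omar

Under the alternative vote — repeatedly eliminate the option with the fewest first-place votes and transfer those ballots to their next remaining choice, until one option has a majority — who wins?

Round 1: Amara 35, Elena 332, Omar 156, Sofia 413. Eliminate Amara.
Round 2: Elena 367, Omar 156, Sofia 413. Eliminate Omar.
Round 3: Elena 523, Sofia 413. Elena has a majority.

Elena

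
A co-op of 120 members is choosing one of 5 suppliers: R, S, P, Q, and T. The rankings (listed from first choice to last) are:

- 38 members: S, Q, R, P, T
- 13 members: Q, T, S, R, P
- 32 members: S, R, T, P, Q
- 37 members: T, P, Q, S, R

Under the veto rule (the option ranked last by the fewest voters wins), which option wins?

S

Last-place votes: R 37, S 0, P 13, Q 32, T 38.
S is ranked last by the fewest voters, so S wins.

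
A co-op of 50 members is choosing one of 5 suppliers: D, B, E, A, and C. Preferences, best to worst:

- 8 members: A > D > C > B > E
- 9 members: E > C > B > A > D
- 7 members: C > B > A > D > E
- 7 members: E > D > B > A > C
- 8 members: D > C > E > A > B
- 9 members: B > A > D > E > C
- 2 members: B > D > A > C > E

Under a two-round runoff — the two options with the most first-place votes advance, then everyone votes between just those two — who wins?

B

Round 1 first-place votes: D 8, B 11, E 16, A 8, C 7.
E and B advance.
Runoff: E is preferred to B by 24 voters; B by 26.
B wins the runoff.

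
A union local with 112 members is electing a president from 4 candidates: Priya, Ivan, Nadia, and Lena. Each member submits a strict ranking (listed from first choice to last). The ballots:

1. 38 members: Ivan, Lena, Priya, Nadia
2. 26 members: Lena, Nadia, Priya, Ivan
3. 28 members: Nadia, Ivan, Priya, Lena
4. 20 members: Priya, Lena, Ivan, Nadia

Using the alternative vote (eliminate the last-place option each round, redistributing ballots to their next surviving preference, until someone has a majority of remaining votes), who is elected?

Ivan

Round 1: Priya 20, Ivan 38, Nadia 28, Lena 26. Eliminate Priya.
Round 2: Ivan 38, Nadia 28, Lena 46. Eliminate Nadia.
Round 3: Ivan 66, Lena 46. Ivan has a majority.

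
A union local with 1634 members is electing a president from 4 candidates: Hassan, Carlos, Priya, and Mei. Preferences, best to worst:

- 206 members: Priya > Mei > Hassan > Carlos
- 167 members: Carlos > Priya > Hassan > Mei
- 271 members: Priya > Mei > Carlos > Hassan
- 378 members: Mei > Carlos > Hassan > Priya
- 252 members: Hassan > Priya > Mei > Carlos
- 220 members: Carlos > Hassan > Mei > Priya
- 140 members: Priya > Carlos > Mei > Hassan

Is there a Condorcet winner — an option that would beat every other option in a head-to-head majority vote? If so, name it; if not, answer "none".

none

Checking pairwise contests:
Carlos beats Hassan 1176–458.
Priya beats Carlos 869–765.
Hassan beats Priya 850–784.
Priya beats Mei 1036–598.
Every option loses at least one head-to-head, so there is no Condorcet winner.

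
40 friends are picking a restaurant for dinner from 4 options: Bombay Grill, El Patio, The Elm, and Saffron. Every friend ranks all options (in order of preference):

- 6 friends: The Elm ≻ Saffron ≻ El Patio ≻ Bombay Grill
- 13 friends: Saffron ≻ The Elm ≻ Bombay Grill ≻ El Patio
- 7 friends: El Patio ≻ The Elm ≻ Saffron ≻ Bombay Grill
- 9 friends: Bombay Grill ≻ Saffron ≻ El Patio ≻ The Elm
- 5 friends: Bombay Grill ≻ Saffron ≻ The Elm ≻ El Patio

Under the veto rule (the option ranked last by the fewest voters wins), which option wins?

Saffron

Last-place votes: Bombay Grill 13, El Patio 18, The Elm 9, Saffron 0.
Saffron is ranked last by the fewest voters, so Saffron wins.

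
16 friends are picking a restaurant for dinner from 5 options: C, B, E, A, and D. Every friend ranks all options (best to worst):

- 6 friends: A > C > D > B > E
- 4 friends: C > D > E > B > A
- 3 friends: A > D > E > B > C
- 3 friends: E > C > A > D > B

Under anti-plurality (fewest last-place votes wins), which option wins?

Last-place votes: C 3, B 3, E 6, A 4, D 0.
D is ranked last by the fewest voters, so D wins.

D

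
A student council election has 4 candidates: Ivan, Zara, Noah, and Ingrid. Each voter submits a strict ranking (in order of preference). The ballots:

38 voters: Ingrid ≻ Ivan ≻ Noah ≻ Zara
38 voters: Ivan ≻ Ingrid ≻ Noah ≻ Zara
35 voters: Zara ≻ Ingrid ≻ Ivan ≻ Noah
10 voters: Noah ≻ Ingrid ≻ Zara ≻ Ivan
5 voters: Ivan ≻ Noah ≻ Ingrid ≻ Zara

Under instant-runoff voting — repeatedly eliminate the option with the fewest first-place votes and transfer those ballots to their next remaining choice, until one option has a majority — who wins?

Round 1: Ivan 43, Zara 35, Noah 10, Ingrid 38. Eliminate Noah.
Round 2: Ivan 43, Zara 35, Ingrid 48. Eliminate Zara.
Round 3: Ivan 43, Ingrid 83. Ingrid has a majority.

Ingrid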